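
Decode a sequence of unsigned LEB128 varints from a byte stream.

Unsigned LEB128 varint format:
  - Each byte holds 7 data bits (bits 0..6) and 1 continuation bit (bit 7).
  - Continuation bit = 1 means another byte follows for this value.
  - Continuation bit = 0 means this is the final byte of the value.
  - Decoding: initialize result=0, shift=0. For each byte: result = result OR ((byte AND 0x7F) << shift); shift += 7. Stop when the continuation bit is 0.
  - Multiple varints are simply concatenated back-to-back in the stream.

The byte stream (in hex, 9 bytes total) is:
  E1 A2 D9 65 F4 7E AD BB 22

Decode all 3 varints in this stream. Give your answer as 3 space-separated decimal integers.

Answer: 213274977 16244 564653

Derivation:
  byte[0]=0xE1 cont=1 payload=0x61=97: acc |= 97<<0 -> acc=97 shift=7
  byte[1]=0xA2 cont=1 payload=0x22=34: acc |= 34<<7 -> acc=4449 shift=14
  byte[2]=0xD9 cont=1 payload=0x59=89: acc |= 89<<14 -> acc=1462625 shift=21
  byte[3]=0x65 cont=0 payload=0x65=101: acc |= 101<<21 -> acc=213274977 shift=28 [end]
Varint 1: bytes[0:4] = E1 A2 D9 65 -> value 213274977 (4 byte(s))
  byte[4]=0xF4 cont=1 payload=0x74=116: acc |= 116<<0 -> acc=116 shift=7
  byte[5]=0x7E cont=0 payload=0x7E=126: acc |= 126<<7 -> acc=16244 shift=14 [end]
Varint 2: bytes[4:6] = F4 7E -> value 16244 (2 byte(s))
  byte[6]=0xAD cont=1 payload=0x2D=45: acc |= 45<<0 -> acc=45 shift=7
  byte[7]=0xBB cont=1 payload=0x3B=59: acc |= 59<<7 -> acc=7597 shift=14
  byte[8]=0x22 cont=0 payload=0x22=34: acc |= 34<<14 -> acc=564653 shift=21 [end]
Varint 3: bytes[6:9] = AD BB 22 -> value 564653 (3 byte(s))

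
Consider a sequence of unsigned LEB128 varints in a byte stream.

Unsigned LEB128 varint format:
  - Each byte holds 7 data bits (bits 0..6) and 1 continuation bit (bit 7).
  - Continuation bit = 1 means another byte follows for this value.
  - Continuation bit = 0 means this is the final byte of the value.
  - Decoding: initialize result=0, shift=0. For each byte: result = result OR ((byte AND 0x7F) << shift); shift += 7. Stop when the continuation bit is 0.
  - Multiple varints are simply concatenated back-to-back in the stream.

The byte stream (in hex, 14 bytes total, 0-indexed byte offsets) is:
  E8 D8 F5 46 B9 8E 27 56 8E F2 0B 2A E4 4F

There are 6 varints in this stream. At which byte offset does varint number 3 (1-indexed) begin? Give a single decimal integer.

Answer: 7

Derivation:
  byte[0]=0xE8 cont=1 payload=0x68=104: acc |= 104<<0 -> acc=104 shift=7
  byte[1]=0xD8 cont=1 payload=0x58=88: acc |= 88<<7 -> acc=11368 shift=14
  byte[2]=0xF5 cont=1 payload=0x75=117: acc |= 117<<14 -> acc=1928296 shift=21
  byte[3]=0x46 cont=0 payload=0x46=70: acc |= 70<<21 -> acc=148728936 shift=28 [end]
Varint 1: bytes[0:4] = E8 D8 F5 46 -> value 148728936 (4 byte(s))
  byte[4]=0xB9 cont=1 payload=0x39=57: acc |= 57<<0 -> acc=57 shift=7
  byte[5]=0x8E cont=1 payload=0x0E=14: acc |= 14<<7 -> acc=1849 shift=14
  byte[6]=0x27 cont=0 payload=0x27=39: acc |= 39<<14 -> acc=640825 shift=21 [end]
Varint 2: bytes[4:7] = B9 8E 27 -> value 640825 (3 byte(s))
  byte[7]=0x56 cont=0 payload=0x56=86: acc |= 86<<0 -> acc=86 shift=7 [end]
Varint 3: bytes[7:8] = 56 -> value 86 (1 byte(s))
  byte[8]=0x8E cont=1 payload=0x0E=14: acc |= 14<<0 -> acc=14 shift=7
  byte[9]=0xF2 cont=1 payload=0x72=114: acc |= 114<<7 -> acc=14606 shift=14
  byte[10]=0x0B cont=0 payload=0x0B=11: acc |= 11<<14 -> acc=194830 shift=21 [end]
Varint 4: bytes[8:11] = 8E F2 0B -> value 194830 (3 byte(s))
  byte[11]=0x2A cont=0 payload=0x2A=42: acc |= 42<<0 -> acc=42 shift=7 [end]
Varint 5: bytes[11:12] = 2A -> value 42 (1 byte(s))
  byte[12]=0xE4 cont=1 payload=0x64=100: acc |= 100<<0 -> acc=100 shift=7
  byte[13]=0x4F cont=0 payload=0x4F=79: acc |= 79<<7 -> acc=10212 shift=14 [end]
Varint 6: bytes[12:14] = E4 4F -> value 10212 (2 byte(s))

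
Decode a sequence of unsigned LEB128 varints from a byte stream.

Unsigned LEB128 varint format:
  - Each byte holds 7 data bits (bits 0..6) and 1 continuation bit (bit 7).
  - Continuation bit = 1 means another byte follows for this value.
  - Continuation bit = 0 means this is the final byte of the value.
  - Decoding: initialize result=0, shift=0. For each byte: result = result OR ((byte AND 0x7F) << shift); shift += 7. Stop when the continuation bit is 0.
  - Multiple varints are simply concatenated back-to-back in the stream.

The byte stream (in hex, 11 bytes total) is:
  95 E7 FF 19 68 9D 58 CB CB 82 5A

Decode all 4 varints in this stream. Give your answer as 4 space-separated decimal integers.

  byte[0]=0x95 cont=1 payload=0x15=21: acc |= 21<<0 -> acc=21 shift=7
  byte[1]=0xE7 cont=1 payload=0x67=103: acc |= 103<<7 -> acc=13205 shift=14
  byte[2]=0xFF cont=1 payload=0x7F=127: acc |= 127<<14 -> acc=2093973 shift=21
  byte[3]=0x19 cont=0 payload=0x19=25: acc |= 25<<21 -> acc=54522773 shift=28 [end]
Varint 1: bytes[0:4] = 95 E7 FF 19 -> value 54522773 (4 byte(s))
  byte[4]=0x68 cont=0 payload=0x68=104: acc |= 104<<0 -> acc=104 shift=7 [end]
Varint 2: bytes[4:5] = 68 -> value 104 (1 byte(s))
  byte[5]=0x9D cont=1 payload=0x1D=29: acc |= 29<<0 -> acc=29 shift=7
  byte[6]=0x58 cont=0 payload=0x58=88: acc |= 88<<7 -> acc=11293 shift=14 [end]
Varint 3: bytes[5:7] = 9D 58 -> value 11293 (2 byte(s))
  byte[7]=0xCB cont=1 payload=0x4B=75: acc |= 75<<0 -> acc=75 shift=7
  byte[8]=0xCB cont=1 payload=0x4B=75: acc |= 75<<7 -> acc=9675 shift=14
  byte[9]=0x82 cont=1 payload=0x02=2: acc |= 2<<14 -> acc=42443 shift=21
  byte[10]=0x5A cont=0 payload=0x5A=90: acc |= 90<<21 -> acc=188786123 shift=28 [end]
Varint 4: bytes[7:11] = CB CB 82 5A -> value 188786123 (4 byte(s))

Answer: 54522773 104 11293 188786123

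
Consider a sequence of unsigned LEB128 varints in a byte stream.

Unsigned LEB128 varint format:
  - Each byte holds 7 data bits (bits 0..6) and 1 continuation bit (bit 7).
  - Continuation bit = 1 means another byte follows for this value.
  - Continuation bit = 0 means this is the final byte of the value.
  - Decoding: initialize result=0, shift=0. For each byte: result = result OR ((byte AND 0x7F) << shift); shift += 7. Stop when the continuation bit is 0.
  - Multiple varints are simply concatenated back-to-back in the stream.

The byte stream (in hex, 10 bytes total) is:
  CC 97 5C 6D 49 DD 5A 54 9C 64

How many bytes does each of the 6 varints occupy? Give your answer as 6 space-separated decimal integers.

  byte[0]=0xCC cont=1 payload=0x4C=76: acc |= 76<<0 -> acc=76 shift=7
  byte[1]=0x97 cont=1 payload=0x17=23: acc |= 23<<7 -> acc=3020 shift=14
  byte[2]=0x5C cont=0 payload=0x5C=92: acc |= 92<<14 -> acc=1510348 shift=21 [end]
Varint 1: bytes[0:3] = CC 97 5C -> value 1510348 (3 byte(s))
  byte[3]=0x6D cont=0 payload=0x6D=109: acc |= 109<<0 -> acc=109 shift=7 [end]
Varint 2: bytes[3:4] = 6D -> value 109 (1 byte(s))
  byte[4]=0x49 cont=0 payload=0x49=73: acc |= 73<<0 -> acc=73 shift=7 [end]
Varint 3: bytes[4:5] = 49 -> value 73 (1 byte(s))
  byte[5]=0xDD cont=1 payload=0x5D=93: acc |= 93<<0 -> acc=93 shift=7
  byte[6]=0x5A cont=0 payload=0x5A=90: acc |= 90<<7 -> acc=11613 shift=14 [end]
Varint 4: bytes[5:7] = DD 5A -> value 11613 (2 byte(s))
  byte[7]=0x54 cont=0 payload=0x54=84: acc |= 84<<0 -> acc=84 shift=7 [end]
Varint 5: bytes[7:8] = 54 -> value 84 (1 byte(s))
  byte[8]=0x9C cont=1 payload=0x1C=28: acc |= 28<<0 -> acc=28 shift=7
  byte[9]=0x64 cont=0 payload=0x64=100: acc |= 100<<7 -> acc=12828 shift=14 [end]
Varint 6: bytes[8:10] = 9C 64 -> value 12828 (2 byte(s))

Answer: 3 1 1 2 1 2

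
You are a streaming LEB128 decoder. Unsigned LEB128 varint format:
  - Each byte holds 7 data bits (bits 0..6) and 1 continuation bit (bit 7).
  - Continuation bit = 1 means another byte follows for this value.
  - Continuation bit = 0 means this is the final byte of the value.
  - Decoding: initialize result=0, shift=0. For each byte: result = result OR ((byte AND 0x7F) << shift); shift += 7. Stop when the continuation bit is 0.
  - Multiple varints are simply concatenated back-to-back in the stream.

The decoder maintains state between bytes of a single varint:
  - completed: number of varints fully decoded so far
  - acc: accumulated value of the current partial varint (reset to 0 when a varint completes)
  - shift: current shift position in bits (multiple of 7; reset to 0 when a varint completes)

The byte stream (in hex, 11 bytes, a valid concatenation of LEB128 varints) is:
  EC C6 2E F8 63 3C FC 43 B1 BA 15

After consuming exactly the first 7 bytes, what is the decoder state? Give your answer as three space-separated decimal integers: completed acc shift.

byte[0]=0xEC cont=1 payload=0x6C: acc |= 108<<0 -> completed=0 acc=108 shift=7
byte[1]=0xC6 cont=1 payload=0x46: acc |= 70<<7 -> completed=0 acc=9068 shift=14
byte[2]=0x2E cont=0 payload=0x2E: varint #1 complete (value=762732); reset -> completed=1 acc=0 shift=0
byte[3]=0xF8 cont=1 payload=0x78: acc |= 120<<0 -> completed=1 acc=120 shift=7
byte[4]=0x63 cont=0 payload=0x63: varint #2 complete (value=12792); reset -> completed=2 acc=0 shift=0
byte[5]=0x3C cont=0 payload=0x3C: varint #3 complete (value=60); reset -> completed=3 acc=0 shift=0
byte[6]=0xFC cont=1 payload=0x7C: acc |= 124<<0 -> completed=3 acc=124 shift=7

Answer: 3 124 7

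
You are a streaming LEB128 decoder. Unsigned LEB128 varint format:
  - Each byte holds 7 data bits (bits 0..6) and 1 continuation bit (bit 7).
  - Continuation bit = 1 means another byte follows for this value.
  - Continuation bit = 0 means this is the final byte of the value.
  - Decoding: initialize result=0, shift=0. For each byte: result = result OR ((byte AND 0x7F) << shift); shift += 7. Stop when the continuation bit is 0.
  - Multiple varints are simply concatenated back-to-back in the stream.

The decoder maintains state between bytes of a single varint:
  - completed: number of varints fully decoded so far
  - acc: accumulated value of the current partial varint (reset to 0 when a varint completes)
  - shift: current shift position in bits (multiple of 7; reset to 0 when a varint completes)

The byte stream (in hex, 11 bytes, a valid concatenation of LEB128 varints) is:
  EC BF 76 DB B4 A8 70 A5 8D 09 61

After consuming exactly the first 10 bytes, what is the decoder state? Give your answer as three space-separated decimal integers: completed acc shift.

Answer: 3 0 0

Derivation:
byte[0]=0xEC cont=1 payload=0x6C: acc |= 108<<0 -> completed=0 acc=108 shift=7
byte[1]=0xBF cont=1 payload=0x3F: acc |= 63<<7 -> completed=0 acc=8172 shift=14
byte[2]=0x76 cont=0 payload=0x76: varint #1 complete (value=1941484); reset -> completed=1 acc=0 shift=0
byte[3]=0xDB cont=1 payload=0x5B: acc |= 91<<0 -> completed=1 acc=91 shift=7
byte[4]=0xB4 cont=1 payload=0x34: acc |= 52<<7 -> completed=1 acc=6747 shift=14
byte[5]=0xA8 cont=1 payload=0x28: acc |= 40<<14 -> completed=1 acc=662107 shift=21
byte[6]=0x70 cont=0 payload=0x70: varint #2 complete (value=235543131); reset -> completed=2 acc=0 shift=0
byte[7]=0xA5 cont=1 payload=0x25: acc |= 37<<0 -> completed=2 acc=37 shift=7
byte[8]=0x8D cont=1 payload=0x0D: acc |= 13<<7 -> completed=2 acc=1701 shift=14
byte[9]=0x09 cont=0 payload=0x09: varint #3 complete (value=149157); reset -> completed=3 acc=0 shift=0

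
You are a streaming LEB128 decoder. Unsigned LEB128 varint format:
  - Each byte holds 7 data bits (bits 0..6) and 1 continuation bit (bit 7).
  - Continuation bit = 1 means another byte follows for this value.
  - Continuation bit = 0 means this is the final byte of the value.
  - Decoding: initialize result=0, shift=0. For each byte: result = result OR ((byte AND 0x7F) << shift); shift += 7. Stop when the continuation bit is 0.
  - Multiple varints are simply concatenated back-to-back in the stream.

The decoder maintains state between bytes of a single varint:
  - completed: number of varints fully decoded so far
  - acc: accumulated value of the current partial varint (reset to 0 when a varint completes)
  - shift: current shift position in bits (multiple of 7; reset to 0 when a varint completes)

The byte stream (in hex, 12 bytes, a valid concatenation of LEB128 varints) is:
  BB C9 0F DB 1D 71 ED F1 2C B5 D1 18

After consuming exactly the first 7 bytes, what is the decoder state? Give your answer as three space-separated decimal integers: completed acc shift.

Answer: 3 109 7

Derivation:
byte[0]=0xBB cont=1 payload=0x3B: acc |= 59<<0 -> completed=0 acc=59 shift=7
byte[1]=0xC9 cont=1 payload=0x49: acc |= 73<<7 -> completed=0 acc=9403 shift=14
byte[2]=0x0F cont=0 payload=0x0F: varint #1 complete (value=255163); reset -> completed=1 acc=0 shift=0
byte[3]=0xDB cont=1 payload=0x5B: acc |= 91<<0 -> completed=1 acc=91 shift=7
byte[4]=0x1D cont=0 payload=0x1D: varint #2 complete (value=3803); reset -> completed=2 acc=0 shift=0
byte[5]=0x71 cont=0 payload=0x71: varint #3 complete (value=113); reset -> completed=3 acc=0 shift=0
byte[6]=0xED cont=1 payload=0x6D: acc |= 109<<0 -> completed=3 acc=109 shift=7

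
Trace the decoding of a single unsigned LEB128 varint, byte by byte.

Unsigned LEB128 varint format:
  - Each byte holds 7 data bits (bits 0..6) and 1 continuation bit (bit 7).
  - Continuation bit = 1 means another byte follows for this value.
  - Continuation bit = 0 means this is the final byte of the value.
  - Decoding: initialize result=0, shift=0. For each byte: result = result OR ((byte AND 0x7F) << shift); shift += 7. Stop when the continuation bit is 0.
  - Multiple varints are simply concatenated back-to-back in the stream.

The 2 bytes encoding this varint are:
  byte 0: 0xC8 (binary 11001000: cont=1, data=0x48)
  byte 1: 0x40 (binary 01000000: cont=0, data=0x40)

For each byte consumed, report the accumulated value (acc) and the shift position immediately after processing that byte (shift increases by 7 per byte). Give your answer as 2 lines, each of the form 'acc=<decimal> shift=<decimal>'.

byte 0=0xC8: payload=0x48=72, contrib = 72<<0 = 72; acc -> 72, shift -> 7
byte 1=0x40: payload=0x40=64, contrib = 64<<7 = 8192; acc -> 8264, shift -> 14

Answer: acc=72 shift=7
acc=8264 shift=14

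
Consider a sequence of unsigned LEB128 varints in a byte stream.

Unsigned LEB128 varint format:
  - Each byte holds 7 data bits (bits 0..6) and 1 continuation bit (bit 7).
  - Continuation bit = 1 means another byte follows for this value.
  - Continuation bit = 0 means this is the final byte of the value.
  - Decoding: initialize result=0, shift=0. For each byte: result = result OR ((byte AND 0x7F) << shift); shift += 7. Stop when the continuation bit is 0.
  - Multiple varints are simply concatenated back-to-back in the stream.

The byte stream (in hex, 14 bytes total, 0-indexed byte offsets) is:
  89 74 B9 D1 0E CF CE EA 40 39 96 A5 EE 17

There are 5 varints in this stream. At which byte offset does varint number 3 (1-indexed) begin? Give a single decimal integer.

Answer: 5

Derivation:
  byte[0]=0x89 cont=1 payload=0x09=9: acc |= 9<<0 -> acc=9 shift=7
  byte[1]=0x74 cont=0 payload=0x74=116: acc |= 116<<7 -> acc=14857 shift=14 [end]
Varint 1: bytes[0:2] = 89 74 -> value 14857 (2 byte(s))
  byte[2]=0xB9 cont=1 payload=0x39=57: acc |= 57<<0 -> acc=57 shift=7
  byte[3]=0xD1 cont=1 payload=0x51=81: acc |= 81<<7 -> acc=10425 shift=14
  byte[4]=0x0E cont=0 payload=0x0E=14: acc |= 14<<14 -> acc=239801 shift=21 [end]
Varint 2: bytes[2:5] = B9 D1 0E -> value 239801 (3 byte(s))
  byte[5]=0xCF cont=1 payload=0x4F=79: acc |= 79<<0 -> acc=79 shift=7
  byte[6]=0xCE cont=1 payload=0x4E=78: acc |= 78<<7 -> acc=10063 shift=14
  byte[7]=0xEA cont=1 payload=0x6A=106: acc |= 106<<14 -> acc=1746767 shift=21
  byte[8]=0x40 cont=0 payload=0x40=64: acc |= 64<<21 -> acc=135964495 shift=28 [end]
Varint 3: bytes[5:9] = CF CE EA 40 -> value 135964495 (4 byte(s))
  byte[9]=0x39 cont=0 payload=0x39=57: acc |= 57<<0 -> acc=57 shift=7 [end]
Varint 4: bytes[9:10] = 39 -> value 57 (1 byte(s))
  byte[10]=0x96 cont=1 payload=0x16=22: acc |= 22<<0 -> acc=22 shift=7
  byte[11]=0xA5 cont=1 payload=0x25=37: acc |= 37<<7 -> acc=4758 shift=14
  byte[12]=0xEE cont=1 payload=0x6E=110: acc |= 110<<14 -> acc=1806998 shift=21
  byte[13]=0x17 cont=0 payload=0x17=23: acc |= 23<<21 -> acc=50041494 shift=28 [end]
Varint 5: bytes[10:14] = 96 A5 EE 17 -> value 50041494 (4 byte(s))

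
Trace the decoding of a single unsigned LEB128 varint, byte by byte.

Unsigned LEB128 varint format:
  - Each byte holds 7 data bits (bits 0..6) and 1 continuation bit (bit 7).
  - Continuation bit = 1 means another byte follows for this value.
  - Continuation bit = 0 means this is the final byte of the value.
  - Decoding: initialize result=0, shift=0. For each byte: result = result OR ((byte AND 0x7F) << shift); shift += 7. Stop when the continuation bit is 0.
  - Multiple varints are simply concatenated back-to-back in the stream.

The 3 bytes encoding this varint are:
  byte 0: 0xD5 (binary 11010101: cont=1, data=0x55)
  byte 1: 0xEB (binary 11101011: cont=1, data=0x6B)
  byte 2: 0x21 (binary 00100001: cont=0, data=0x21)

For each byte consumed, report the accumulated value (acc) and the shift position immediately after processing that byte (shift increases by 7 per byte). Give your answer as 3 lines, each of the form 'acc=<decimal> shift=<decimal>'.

byte 0=0xD5: payload=0x55=85, contrib = 85<<0 = 85; acc -> 85, shift -> 7
byte 1=0xEB: payload=0x6B=107, contrib = 107<<7 = 13696; acc -> 13781, shift -> 14
byte 2=0x21: payload=0x21=33, contrib = 33<<14 = 540672; acc -> 554453, shift -> 21

Answer: acc=85 shift=7
acc=13781 shift=14
acc=554453 shift=21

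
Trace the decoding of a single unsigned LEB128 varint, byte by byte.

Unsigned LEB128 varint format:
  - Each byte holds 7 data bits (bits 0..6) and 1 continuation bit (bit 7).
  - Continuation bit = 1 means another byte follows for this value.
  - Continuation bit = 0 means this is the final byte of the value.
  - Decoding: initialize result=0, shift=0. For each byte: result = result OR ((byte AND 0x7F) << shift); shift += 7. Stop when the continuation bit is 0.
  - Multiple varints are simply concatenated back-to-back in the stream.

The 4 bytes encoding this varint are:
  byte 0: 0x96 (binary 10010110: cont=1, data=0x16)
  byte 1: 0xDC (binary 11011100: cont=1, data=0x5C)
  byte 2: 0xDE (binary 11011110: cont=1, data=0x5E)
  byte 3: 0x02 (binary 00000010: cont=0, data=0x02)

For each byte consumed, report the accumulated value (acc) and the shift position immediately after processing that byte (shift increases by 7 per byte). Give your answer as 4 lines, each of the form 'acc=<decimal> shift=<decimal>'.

byte 0=0x96: payload=0x16=22, contrib = 22<<0 = 22; acc -> 22, shift -> 7
byte 1=0xDC: payload=0x5C=92, contrib = 92<<7 = 11776; acc -> 11798, shift -> 14
byte 2=0xDE: payload=0x5E=94, contrib = 94<<14 = 1540096; acc -> 1551894, shift -> 21
byte 3=0x02: payload=0x02=2, contrib = 2<<21 = 4194304; acc -> 5746198, shift -> 28

Answer: acc=22 shift=7
acc=11798 shift=14
acc=1551894 shift=21
acc=5746198 shift=28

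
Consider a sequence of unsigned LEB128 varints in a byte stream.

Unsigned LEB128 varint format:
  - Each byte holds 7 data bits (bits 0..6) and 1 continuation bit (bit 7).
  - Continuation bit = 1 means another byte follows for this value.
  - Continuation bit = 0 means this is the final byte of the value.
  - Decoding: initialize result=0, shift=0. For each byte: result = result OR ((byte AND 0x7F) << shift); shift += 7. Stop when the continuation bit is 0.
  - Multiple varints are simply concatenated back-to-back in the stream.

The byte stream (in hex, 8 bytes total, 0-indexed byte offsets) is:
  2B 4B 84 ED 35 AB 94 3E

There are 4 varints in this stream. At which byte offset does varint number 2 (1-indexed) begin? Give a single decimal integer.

Answer: 1

Derivation:
  byte[0]=0x2B cont=0 payload=0x2B=43: acc |= 43<<0 -> acc=43 shift=7 [end]
Varint 1: bytes[0:1] = 2B -> value 43 (1 byte(s))
  byte[1]=0x4B cont=0 payload=0x4B=75: acc |= 75<<0 -> acc=75 shift=7 [end]
Varint 2: bytes[1:2] = 4B -> value 75 (1 byte(s))
  byte[2]=0x84 cont=1 payload=0x04=4: acc |= 4<<0 -> acc=4 shift=7
  byte[3]=0xED cont=1 payload=0x6D=109: acc |= 109<<7 -> acc=13956 shift=14
  byte[4]=0x35 cont=0 payload=0x35=53: acc |= 53<<14 -> acc=882308 shift=21 [end]
Varint 3: bytes[2:5] = 84 ED 35 -> value 882308 (3 byte(s))
  byte[5]=0xAB cont=1 payload=0x2B=43: acc |= 43<<0 -> acc=43 shift=7
  byte[6]=0x94 cont=1 payload=0x14=20: acc |= 20<<7 -> acc=2603 shift=14
  byte[7]=0x3E cont=0 payload=0x3E=62: acc |= 62<<14 -> acc=1018411 shift=21 [end]
Varint 4: bytes[5:8] = AB 94 3E -> value 1018411 (3 byte(s))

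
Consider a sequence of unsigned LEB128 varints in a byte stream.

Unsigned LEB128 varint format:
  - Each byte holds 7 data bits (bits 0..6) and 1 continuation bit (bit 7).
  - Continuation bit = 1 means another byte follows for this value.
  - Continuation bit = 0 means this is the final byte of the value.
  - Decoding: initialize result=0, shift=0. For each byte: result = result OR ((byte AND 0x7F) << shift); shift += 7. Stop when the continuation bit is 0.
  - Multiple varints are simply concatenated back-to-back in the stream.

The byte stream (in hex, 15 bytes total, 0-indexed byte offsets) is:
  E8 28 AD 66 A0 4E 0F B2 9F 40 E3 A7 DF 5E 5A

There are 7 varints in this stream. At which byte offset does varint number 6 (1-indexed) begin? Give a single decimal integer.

Answer: 10

Derivation:
  byte[0]=0xE8 cont=1 payload=0x68=104: acc |= 104<<0 -> acc=104 shift=7
  byte[1]=0x28 cont=0 payload=0x28=40: acc |= 40<<7 -> acc=5224 shift=14 [end]
Varint 1: bytes[0:2] = E8 28 -> value 5224 (2 byte(s))
  byte[2]=0xAD cont=1 payload=0x2D=45: acc |= 45<<0 -> acc=45 shift=7
  byte[3]=0x66 cont=0 payload=0x66=102: acc |= 102<<7 -> acc=13101 shift=14 [end]
Varint 2: bytes[2:4] = AD 66 -> value 13101 (2 byte(s))
  byte[4]=0xA0 cont=1 payload=0x20=32: acc |= 32<<0 -> acc=32 shift=7
  byte[5]=0x4E cont=0 payload=0x4E=78: acc |= 78<<7 -> acc=10016 shift=14 [end]
Varint 3: bytes[4:6] = A0 4E -> value 10016 (2 byte(s))
  byte[6]=0x0F cont=0 payload=0x0F=15: acc |= 15<<0 -> acc=15 shift=7 [end]
Varint 4: bytes[6:7] = 0F -> value 15 (1 byte(s))
  byte[7]=0xB2 cont=1 payload=0x32=50: acc |= 50<<0 -> acc=50 shift=7
  byte[8]=0x9F cont=1 payload=0x1F=31: acc |= 31<<7 -> acc=4018 shift=14
  byte[9]=0x40 cont=0 payload=0x40=64: acc |= 64<<14 -> acc=1052594 shift=21 [end]
Varint 5: bytes[7:10] = B2 9F 40 -> value 1052594 (3 byte(s))
  byte[10]=0xE3 cont=1 payload=0x63=99: acc |= 99<<0 -> acc=99 shift=7
  byte[11]=0xA7 cont=1 payload=0x27=39: acc |= 39<<7 -> acc=5091 shift=14
  byte[12]=0xDF cont=1 payload=0x5F=95: acc |= 95<<14 -> acc=1561571 shift=21
  byte[13]=0x5E cont=0 payload=0x5E=94: acc |= 94<<21 -> acc=198693859 shift=28 [end]
Varint 6: bytes[10:14] = E3 A7 DF 5E -> value 198693859 (4 byte(s))
  byte[14]=0x5A cont=0 payload=0x5A=90: acc |= 90<<0 -> acc=90 shift=7 [end]
Varint 7: bytes[14:15] = 5A -> value 90 (1 byte(s))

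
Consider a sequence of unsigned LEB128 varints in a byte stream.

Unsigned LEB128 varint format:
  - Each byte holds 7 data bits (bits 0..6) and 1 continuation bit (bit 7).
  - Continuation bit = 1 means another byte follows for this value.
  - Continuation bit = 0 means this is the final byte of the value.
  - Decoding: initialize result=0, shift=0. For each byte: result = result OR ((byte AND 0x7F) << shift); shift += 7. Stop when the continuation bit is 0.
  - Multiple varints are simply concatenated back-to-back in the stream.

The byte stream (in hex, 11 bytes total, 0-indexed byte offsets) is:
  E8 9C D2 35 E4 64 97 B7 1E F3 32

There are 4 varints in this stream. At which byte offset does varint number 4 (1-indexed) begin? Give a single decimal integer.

Answer: 9

Derivation:
  byte[0]=0xE8 cont=1 payload=0x68=104: acc |= 104<<0 -> acc=104 shift=7
  byte[1]=0x9C cont=1 payload=0x1C=28: acc |= 28<<7 -> acc=3688 shift=14
  byte[2]=0xD2 cont=1 payload=0x52=82: acc |= 82<<14 -> acc=1347176 shift=21
  byte[3]=0x35 cont=0 payload=0x35=53: acc |= 53<<21 -> acc=112496232 shift=28 [end]
Varint 1: bytes[0:4] = E8 9C D2 35 -> value 112496232 (4 byte(s))
  byte[4]=0xE4 cont=1 payload=0x64=100: acc |= 100<<0 -> acc=100 shift=7
  byte[5]=0x64 cont=0 payload=0x64=100: acc |= 100<<7 -> acc=12900 shift=14 [end]
Varint 2: bytes[4:6] = E4 64 -> value 12900 (2 byte(s))
  byte[6]=0x97 cont=1 payload=0x17=23: acc |= 23<<0 -> acc=23 shift=7
  byte[7]=0xB7 cont=1 payload=0x37=55: acc |= 55<<7 -> acc=7063 shift=14
  byte[8]=0x1E cont=0 payload=0x1E=30: acc |= 30<<14 -> acc=498583 shift=21 [end]
Varint 3: bytes[6:9] = 97 B7 1E -> value 498583 (3 byte(s))
  byte[9]=0xF3 cont=1 payload=0x73=115: acc |= 115<<0 -> acc=115 shift=7
  byte[10]=0x32 cont=0 payload=0x32=50: acc |= 50<<7 -> acc=6515 shift=14 [end]
Varint 4: bytes[9:11] = F3 32 -> value 6515 (2 byte(s))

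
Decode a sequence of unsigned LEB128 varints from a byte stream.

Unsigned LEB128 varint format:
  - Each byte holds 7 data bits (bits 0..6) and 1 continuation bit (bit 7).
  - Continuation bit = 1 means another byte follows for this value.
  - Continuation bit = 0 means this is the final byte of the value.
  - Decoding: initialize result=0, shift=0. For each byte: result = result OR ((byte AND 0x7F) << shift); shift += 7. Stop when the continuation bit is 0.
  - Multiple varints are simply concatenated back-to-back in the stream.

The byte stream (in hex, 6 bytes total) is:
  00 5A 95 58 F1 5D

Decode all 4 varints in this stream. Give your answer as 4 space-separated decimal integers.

  byte[0]=0x00 cont=0 payload=0x00=0: acc |= 0<<0 -> acc=0 shift=7 [end]
Varint 1: bytes[0:1] = 00 -> value 0 (1 byte(s))
  byte[1]=0x5A cont=0 payload=0x5A=90: acc |= 90<<0 -> acc=90 shift=7 [end]
Varint 2: bytes[1:2] = 5A -> value 90 (1 byte(s))
  byte[2]=0x95 cont=1 payload=0x15=21: acc |= 21<<0 -> acc=21 shift=7
  byte[3]=0x58 cont=0 payload=0x58=88: acc |= 88<<7 -> acc=11285 shift=14 [end]
Varint 3: bytes[2:4] = 95 58 -> value 11285 (2 byte(s))
  byte[4]=0xF1 cont=1 payload=0x71=113: acc |= 113<<0 -> acc=113 shift=7
  byte[5]=0x5D cont=0 payload=0x5D=93: acc |= 93<<7 -> acc=12017 shift=14 [end]
Varint 4: bytes[4:6] = F1 5D -> value 12017 (2 byte(s))

Answer: 0 90 11285 12017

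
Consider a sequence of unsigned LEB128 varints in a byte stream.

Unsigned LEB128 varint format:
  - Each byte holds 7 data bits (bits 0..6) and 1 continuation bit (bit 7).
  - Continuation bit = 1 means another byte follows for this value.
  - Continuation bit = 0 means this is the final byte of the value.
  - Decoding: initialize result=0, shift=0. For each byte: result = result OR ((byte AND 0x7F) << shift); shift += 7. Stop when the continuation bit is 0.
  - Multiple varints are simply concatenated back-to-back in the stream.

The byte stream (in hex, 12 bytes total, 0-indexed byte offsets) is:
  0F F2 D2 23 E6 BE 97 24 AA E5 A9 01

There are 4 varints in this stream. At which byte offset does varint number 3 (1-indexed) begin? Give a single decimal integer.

  byte[0]=0x0F cont=0 payload=0x0F=15: acc |= 15<<0 -> acc=15 shift=7 [end]
Varint 1: bytes[0:1] = 0F -> value 15 (1 byte(s))
  byte[1]=0xF2 cont=1 payload=0x72=114: acc |= 114<<0 -> acc=114 shift=7
  byte[2]=0xD2 cont=1 payload=0x52=82: acc |= 82<<7 -> acc=10610 shift=14
  byte[3]=0x23 cont=0 payload=0x23=35: acc |= 35<<14 -> acc=584050 shift=21 [end]
Varint 2: bytes[1:4] = F2 D2 23 -> value 584050 (3 byte(s))
  byte[4]=0xE6 cont=1 payload=0x66=102: acc |= 102<<0 -> acc=102 shift=7
  byte[5]=0xBE cont=1 payload=0x3E=62: acc |= 62<<7 -> acc=8038 shift=14
  byte[6]=0x97 cont=1 payload=0x17=23: acc |= 23<<14 -> acc=384870 shift=21
  byte[7]=0x24 cont=0 payload=0x24=36: acc |= 36<<21 -> acc=75882342 shift=28 [end]
Varint 3: bytes[4:8] = E6 BE 97 24 -> value 75882342 (4 byte(s))
  byte[8]=0xAA cont=1 payload=0x2A=42: acc |= 42<<0 -> acc=42 shift=7
  byte[9]=0xE5 cont=1 payload=0x65=101: acc |= 101<<7 -> acc=12970 shift=14
  byte[10]=0xA9 cont=1 payload=0x29=41: acc |= 41<<14 -> acc=684714 shift=21
  byte[11]=0x01 cont=0 payload=0x01=1: acc |= 1<<21 -> acc=2781866 shift=28 [end]
Varint 4: bytes[8:12] = AA E5 A9 01 -> value 2781866 (4 byte(s))

Answer: 4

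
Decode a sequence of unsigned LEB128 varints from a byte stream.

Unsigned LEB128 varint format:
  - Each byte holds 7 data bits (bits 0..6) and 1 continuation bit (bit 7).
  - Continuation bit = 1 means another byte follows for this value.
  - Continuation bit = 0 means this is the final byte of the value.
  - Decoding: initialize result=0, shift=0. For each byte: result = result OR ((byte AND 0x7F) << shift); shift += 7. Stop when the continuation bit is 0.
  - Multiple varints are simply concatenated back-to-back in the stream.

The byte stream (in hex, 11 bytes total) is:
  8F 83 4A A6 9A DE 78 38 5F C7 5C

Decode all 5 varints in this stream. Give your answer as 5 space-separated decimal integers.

  byte[0]=0x8F cont=1 payload=0x0F=15: acc |= 15<<0 -> acc=15 shift=7
  byte[1]=0x83 cont=1 payload=0x03=3: acc |= 3<<7 -> acc=399 shift=14
  byte[2]=0x4A cont=0 payload=0x4A=74: acc |= 74<<14 -> acc=1212815 shift=21 [end]
Varint 1: bytes[0:3] = 8F 83 4A -> value 1212815 (3 byte(s))
  byte[3]=0xA6 cont=1 payload=0x26=38: acc |= 38<<0 -> acc=38 shift=7
  byte[4]=0x9A cont=1 payload=0x1A=26: acc |= 26<<7 -> acc=3366 shift=14
  byte[5]=0xDE cont=1 payload=0x5E=94: acc |= 94<<14 -> acc=1543462 shift=21
  byte[6]=0x78 cont=0 payload=0x78=120: acc |= 120<<21 -> acc=253201702 shift=28 [end]
Varint 2: bytes[3:7] = A6 9A DE 78 -> value 253201702 (4 byte(s))
  byte[7]=0x38 cont=0 payload=0x38=56: acc |= 56<<0 -> acc=56 shift=7 [end]
Varint 3: bytes[7:8] = 38 -> value 56 (1 byte(s))
  byte[8]=0x5F cont=0 payload=0x5F=95: acc |= 95<<0 -> acc=95 shift=7 [end]
Varint 4: bytes[8:9] = 5F -> value 95 (1 byte(s))
  byte[9]=0xC7 cont=1 payload=0x47=71: acc |= 71<<0 -> acc=71 shift=7
  byte[10]=0x5C cont=0 payload=0x5C=92: acc |= 92<<7 -> acc=11847 shift=14 [end]
Varint 5: bytes[9:11] = C7 5C -> value 11847 (2 byte(s))

Answer: 1212815 253201702 56 95 11847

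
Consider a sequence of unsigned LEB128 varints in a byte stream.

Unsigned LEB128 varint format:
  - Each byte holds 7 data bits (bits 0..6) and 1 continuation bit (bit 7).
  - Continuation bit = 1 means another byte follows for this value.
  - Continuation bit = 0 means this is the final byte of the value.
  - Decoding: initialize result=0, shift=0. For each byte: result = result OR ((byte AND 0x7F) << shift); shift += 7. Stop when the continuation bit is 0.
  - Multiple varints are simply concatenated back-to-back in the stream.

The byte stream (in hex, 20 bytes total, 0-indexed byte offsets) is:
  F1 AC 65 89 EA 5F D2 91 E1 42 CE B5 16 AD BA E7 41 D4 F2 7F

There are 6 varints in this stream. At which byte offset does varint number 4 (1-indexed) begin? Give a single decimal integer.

  byte[0]=0xF1 cont=1 payload=0x71=113: acc |= 113<<0 -> acc=113 shift=7
  byte[1]=0xAC cont=1 payload=0x2C=44: acc |= 44<<7 -> acc=5745 shift=14
  byte[2]=0x65 cont=0 payload=0x65=101: acc |= 101<<14 -> acc=1660529 shift=21 [end]
Varint 1: bytes[0:3] = F1 AC 65 -> value 1660529 (3 byte(s))
  byte[3]=0x89 cont=1 payload=0x09=9: acc |= 9<<0 -> acc=9 shift=7
  byte[4]=0xEA cont=1 payload=0x6A=106: acc |= 106<<7 -> acc=13577 shift=14
  byte[5]=0x5F cont=0 payload=0x5F=95: acc |= 95<<14 -> acc=1570057 shift=21 [end]
Varint 2: bytes[3:6] = 89 EA 5F -> value 1570057 (3 byte(s))
  byte[6]=0xD2 cont=1 payload=0x52=82: acc |= 82<<0 -> acc=82 shift=7
  byte[7]=0x91 cont=1 payload=0x11=17: acc |= 17<<7 -> acc=2258 shift=14
  byte[8]=0xE1 cont=1 payload=0x61=97: acc |= 97<<14 -> acc=1591506 shift=21
  byte[9]=0x42 cont=0 payload=0x42=66: acc |= 66<<21 -> acc=140003538 shift=28 [end]
Varint 3: bytes[6:10] = D2 91 E1 42 -> value 140003538 (4 byte(s))
  byte[10]=0xCE cont=1 payload=0x4E=78: acc |= 78<<0 -> acc=78 shift=7
  byte[11]=0xB5 cont=1 payload=0x35=53: acc |= 53<<7 -> acc=6862 shift=14
  byte[12]=0x16 cont=0 payload=0x16=22: acc |= 22<<14 -> acc=367310 shift=21 [end]
Varint 4: bytes[10:13] = CE B5 16 -> value 367310 (3 byte(s))
  byte[13]=0xAD cont=1 payload=0x2D=45: acc |= 45<<0 -> acc=45 shift=7
  byte[14]=0xBA cont=1 payload=0x3A=58: acc |= 58<<7 -> acc=7469 shift=14
  byte[15]=0xE7 cont=1 payload=0x67=103: acc |= 103<<14 -> acc=1695021 shift=21
  byte[16]=0x41 cont=0 payload=0x41=65: acc |= 65<<21 -> acc=138009901 shift=28 [end]
Varint 5: bytes[13:17] = AD BA E7 41 -> value 138009901 (4 byte(s))
  byte[17]=0xD4 cont=1 payload=0x54=84: acc |= 84<<0 -> acc=84 shift=7
  byte[18]=0xF2 cont=1 payload=0x72=114: acc |= 114<<7 -> acc=14676 shift=14
  byte[19]=0x7F cont=0 payload=0x7F=127: acc |= 127<<14 -> acc=2095444 shift=21 [end]
Varint 6: bytes[17:20] = D4 F2 7F -> value 2095444 (3 byte(s))

Answer: 10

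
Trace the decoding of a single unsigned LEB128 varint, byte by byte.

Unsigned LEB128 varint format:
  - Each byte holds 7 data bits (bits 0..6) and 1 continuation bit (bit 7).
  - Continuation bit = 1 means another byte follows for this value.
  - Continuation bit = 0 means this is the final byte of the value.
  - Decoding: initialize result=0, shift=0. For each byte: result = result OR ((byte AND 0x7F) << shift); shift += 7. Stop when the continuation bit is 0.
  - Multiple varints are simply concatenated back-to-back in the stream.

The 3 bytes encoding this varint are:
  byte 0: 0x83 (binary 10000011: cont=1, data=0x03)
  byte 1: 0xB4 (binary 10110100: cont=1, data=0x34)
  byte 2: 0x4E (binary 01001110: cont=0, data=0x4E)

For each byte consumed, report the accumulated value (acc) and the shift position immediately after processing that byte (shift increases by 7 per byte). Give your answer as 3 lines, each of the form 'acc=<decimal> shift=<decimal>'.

byte 0=0x83: payload=0x03=3, contrib = 3<<0 = 3; acc -> 3, shift -> 7
byte 1=0xB4: payload=0x34=52, contrib = 52<<7 = 6656; acc -> 6659, shift -> 14
byte 2=0x4E: payload=0x4E=78, contrib = 78<<14 = 1277952; acc -> 1284611, shift -> 21

Answer: acc=3 shift=7
acc=6659 shift=14
acc=1284611 shift=21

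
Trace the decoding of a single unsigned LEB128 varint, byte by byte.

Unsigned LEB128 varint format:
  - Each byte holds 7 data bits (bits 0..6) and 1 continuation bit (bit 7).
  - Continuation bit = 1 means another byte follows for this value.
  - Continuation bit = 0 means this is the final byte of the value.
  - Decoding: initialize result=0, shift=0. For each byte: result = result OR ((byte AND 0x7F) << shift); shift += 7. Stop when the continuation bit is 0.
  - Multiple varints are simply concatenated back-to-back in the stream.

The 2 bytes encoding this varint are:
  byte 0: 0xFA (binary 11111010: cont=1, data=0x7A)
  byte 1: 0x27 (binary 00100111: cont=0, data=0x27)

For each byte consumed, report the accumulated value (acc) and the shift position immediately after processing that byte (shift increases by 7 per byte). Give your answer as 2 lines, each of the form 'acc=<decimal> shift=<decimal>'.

Answer: acc=122 shift=7
acc=5114 shift=14

Derivation:
byte 0=0xFA: payload=0x7A=122, contrib = 122<<0 = 122; acc -> 122, shift -> 7
byte 1=0x27: payload=0x27=39, contrib = 39<<7 = 4992; acc -> 5114, shift -> 14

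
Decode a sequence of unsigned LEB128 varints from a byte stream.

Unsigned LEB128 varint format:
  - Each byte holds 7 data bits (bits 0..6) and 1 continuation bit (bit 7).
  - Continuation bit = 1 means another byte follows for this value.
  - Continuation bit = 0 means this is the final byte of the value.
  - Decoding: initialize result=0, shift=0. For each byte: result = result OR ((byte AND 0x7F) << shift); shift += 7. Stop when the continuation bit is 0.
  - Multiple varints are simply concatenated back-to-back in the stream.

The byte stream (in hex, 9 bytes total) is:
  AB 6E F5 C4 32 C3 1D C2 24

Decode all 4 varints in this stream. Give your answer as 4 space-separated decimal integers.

Answer: 14123 828021 3779 4674

Derivation:
  byte[0]=0xAB cont=1 payload=0x2B=43: acc |= 43<<0 -> acc=43 shift=7
  byte[1]=0x6E cont=0 payload=0x6E=110: acc |= 110<<7 -> acc=14123 shift=14 [end]
Varint 1: bytes[0:2] = AB 6E -> value 14123 (2 byte(s))
  byte[2]=0xF5 cont=1 payload=0x75=117: acc |= 117<<0 -> acc=117 shift=7
  byte[3]=0xC4 cont=1 payload=0x44=68: acc |= 68<<7 -> acc=8821 shift=14
  byte[4]=0x32 cont=0 payload=0x32=50: acc |= 50<<14 -> acc=828021 shift=21 [end]
Varint 2: bytes[2:5] = F5 C4 32 -> value 828021 (3 byte(s))
  byte[5]=0xC3 cont=1 payload=0x43=67: acc |= 67<<0 -> acc=67 shift=7
  byte[6]=0x1D cont=0 payload=0x1D=29: acc |= 29<<7 -> acc=3779 shift=14 [end]
Varint 3: bytes[5:7] = C3 1D -> value 3779 (2 byte(s))
  byte[7]=0xC2 cont=1 payload=0x42=66: acc |= 66<<0 -> acc=66 shift=7
  byte[8]=0x24 cont=0 payload=0x24=36: acc |= 36<<7 -> acc=4674 shift=14 [end]
Varint 4: bytes[7:9] = C2 24 -> value 4674 (2 byte(s))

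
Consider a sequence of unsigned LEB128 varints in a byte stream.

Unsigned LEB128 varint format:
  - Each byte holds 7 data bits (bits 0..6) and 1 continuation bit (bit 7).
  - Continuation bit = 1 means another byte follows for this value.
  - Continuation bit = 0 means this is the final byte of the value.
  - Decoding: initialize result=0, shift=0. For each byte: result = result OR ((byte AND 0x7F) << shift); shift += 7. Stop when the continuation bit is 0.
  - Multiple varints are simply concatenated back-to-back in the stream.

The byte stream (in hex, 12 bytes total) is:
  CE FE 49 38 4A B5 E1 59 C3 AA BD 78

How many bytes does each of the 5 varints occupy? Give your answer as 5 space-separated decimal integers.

Answer: 3 1 1 3 4

Derivation:
  byte[0]=0xCE cont=1 payload=0x4E=78: acc |= 78<<0 -> acc=78 shift=7
  byte[1]=0xFE cont=1 payload=0x7E=126: acc |= 126<<7 -> acc=16206 shift=14
  byte[2]=0x49 cont=0 payload=0x49=73: acc |= 73<<14 -> acc=1212238 shift=21 [end]
Varint 1: bytes[0:3] = CE FE 49 -> value 1212238 (3 byte(s))
  byte[3]=0x38 cont=0 payload=0x38=56: acc |= 56<<0 -> acc=56 shift=7 [end]
Varint 2: bytes[3:4] = 38 -> value 56 (1 byte(s))
  byte[4]=0x4A cont=0 payload=0x4A=74: acc |= 74<<0 -> acc=74 shift=7 [end]
Varint 3: bytes[4:5] = 4A -> value 74 (1 byte(s))
  byte[5]=0xB5 cont=1 payload=0x35=53: acc |= 53<<0 -> acc=53 shift=7
  byte[6]=0xE1 cont=1 payload=0x61=97: acc |= 97<<7 -> acc=12469 shift=14
  byte[7]=0x59 cont=0 payload=0x59=89: acc |= 89<<14 -> acc=1470645 shift=21 [end]
Varint 4: bytes[5:8] = B5 E1 59 -> value 1470645 (3 byte(s))
  byte[8]=0xC3 cont=1 payload=0x43=67: acc |= 67<<0 -> acc=67 shift=7
  byte[9]=0xAA cont=1 payload=0x2A=42: acc |= 42<<7 -> acc=5443 shift=14
  byte[10]=0xBD cont=1 payload=0x3D=61: acc |= 61<<14 -> acc=1004867 shift=21
  byte[11]=0x78 cont=0 payload=0x78=120: acc |= 120<<21 -> acc=252663107 shift=28 [end]
Varint 5: bytes[8:12] = C3 AA BD 78 -> value 252663107 (4 byte(s))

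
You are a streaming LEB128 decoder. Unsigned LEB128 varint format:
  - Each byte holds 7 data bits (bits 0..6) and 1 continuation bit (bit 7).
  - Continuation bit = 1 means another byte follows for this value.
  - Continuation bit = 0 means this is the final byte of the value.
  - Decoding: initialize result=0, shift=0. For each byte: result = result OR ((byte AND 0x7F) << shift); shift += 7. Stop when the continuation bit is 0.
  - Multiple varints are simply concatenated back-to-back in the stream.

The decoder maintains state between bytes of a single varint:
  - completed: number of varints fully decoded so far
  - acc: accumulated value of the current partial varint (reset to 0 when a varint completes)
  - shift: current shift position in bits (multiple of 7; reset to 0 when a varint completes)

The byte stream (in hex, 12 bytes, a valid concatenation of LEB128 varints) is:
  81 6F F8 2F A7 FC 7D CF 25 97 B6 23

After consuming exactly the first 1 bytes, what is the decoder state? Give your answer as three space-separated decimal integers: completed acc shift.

Answer: 0 1 7

Derivation:
byte[0]=0x81 cont=1 payload=0x01: acc |= 1<<0 -> completed=0 acc=1 shift=7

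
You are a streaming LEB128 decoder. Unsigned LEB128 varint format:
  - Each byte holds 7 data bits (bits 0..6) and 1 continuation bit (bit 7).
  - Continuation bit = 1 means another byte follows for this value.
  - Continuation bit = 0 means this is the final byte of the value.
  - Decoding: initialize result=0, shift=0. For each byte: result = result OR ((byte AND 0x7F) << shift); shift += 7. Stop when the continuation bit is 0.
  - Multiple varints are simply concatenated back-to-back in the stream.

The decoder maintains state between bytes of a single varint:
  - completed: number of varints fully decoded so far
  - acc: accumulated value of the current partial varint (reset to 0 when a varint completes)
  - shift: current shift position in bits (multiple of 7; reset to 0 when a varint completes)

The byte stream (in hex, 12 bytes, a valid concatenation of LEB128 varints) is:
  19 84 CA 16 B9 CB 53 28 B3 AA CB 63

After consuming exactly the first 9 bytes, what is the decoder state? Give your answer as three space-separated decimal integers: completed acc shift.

byte[0]=0x19 cont=0 payload=0x19: varint #1 complete (value=25); reset -> completed=1 acc=0 shift=0
byte[1]=0x84 cont=1 payload=0x04: acc |= 4<<0 -> completed=1 acc=4 shift=7
byte[2]=0xCA cont=1 payload=0x4A: acc |= 74<<7 -> completed=1 acc=9476 shift=14
byte[3]=0x16 cont=0 payload=0x16: varint #2 complete (value=369924); reset -> completed=2 acc=0 shift=0
byte[4]=0xB9 cont=1 payload=0x39: acc |= 57<<0 -> completed=2 acc=57 shift=7
byte[5]=0xCB cont=1 payload=0x4B: acc |= 75<<7 -> completed=2 acc=9657 shift=14
byte[6]=0x53 cont=0 payload=0x53: varint #3 complete (value=1369529); reset -> completed=3 acc=0 shift=0
byte[7]=0x28 cont=0 payload=0x28: varint #4 complete (value=40); reset -> completed=4 acc=0 shift=0
byte[8]=0xB3 cont=1 payload=0x33: acc |= 51<<0 -> completed=4 acc=51 shift=7

Answer: 4 51 7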